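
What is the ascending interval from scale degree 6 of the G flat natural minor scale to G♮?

Scale degree 6 of Gb natural minor is Ebb.
Ebb up to G: letters E→G make it a third; 5 semitones makes it augmented.

augmented third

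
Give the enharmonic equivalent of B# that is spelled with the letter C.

B# is pitch class 0. The letter C alone is pitch class 0.
Pitch class 0 on C needs no accidental: C.

C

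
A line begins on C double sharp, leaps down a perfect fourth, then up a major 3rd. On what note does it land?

B##

A perfect fourth down from C## is G## (letter G, 5 semitones down).
A major third up from G## is B## (letter B, 4 semitones up).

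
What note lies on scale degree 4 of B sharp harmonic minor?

Degree 4 takes the letter 3 steps above B, which is E.
In harmonic minor, degree 4 sits 5 semitones above the tonic. B# + 5 semitones is pitch class 5, spelled on E as E#.

E#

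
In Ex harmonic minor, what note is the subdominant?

A##

Degree 4 takes the letter 3 steps above E, which is A.
In harmonic minor, degree 4 sits 5 semitones above the tonic. E## + 5 semitones is pitch class 11, spelled on A as A##.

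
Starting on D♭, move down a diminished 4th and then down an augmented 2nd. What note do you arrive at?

A diminished fourth down from Db is A (letter A, 4 semitones down).
An augmented second down from A is Gb (letter G, 3 semitones down).

Gb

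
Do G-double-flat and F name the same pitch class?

Gbb is pitch class 5; F is pitch class 5.
All spellings map to pitch class 5, so they are enharmonically equivalent.

Yes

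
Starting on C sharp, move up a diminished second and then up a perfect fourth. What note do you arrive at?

A diminished second up from C# is Db (letter D, 0 semitones up).
A perfect fourth up from Db is Gb (letter G, 5 semitones up).

Gb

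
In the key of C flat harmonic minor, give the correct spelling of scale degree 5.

Gb

Degree 5 takes the letter 4 steps above C, which is G.
In harmonic minor, degree 5 sits 7 semitones above the tonic. Cb + 7 semitones is pitch class 6, spelled on G as Gb.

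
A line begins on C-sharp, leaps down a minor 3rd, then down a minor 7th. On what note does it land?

B#

A minor third down from C# is A# (letter A, 3 semitones down).
A minor seventh down from A# is B# (letter B, 10 semitones down).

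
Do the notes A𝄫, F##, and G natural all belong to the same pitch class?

Yes

Abb = pitch class 7 and F## = pitch class 7 and G = pitch class 7 — the same pitch class, so they are enharmonic equivalents.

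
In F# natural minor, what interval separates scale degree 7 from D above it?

minor seventh

Scale degree 7 of F# natural minor is E.
E up to D: letters E→D make it a seventh; 10 semitones makes it minor.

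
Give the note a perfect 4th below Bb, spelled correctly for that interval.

B down a perfect fourth is F#, so the target letter is F.
From Bb, a perfect fourth is 5 semitones down: F.

F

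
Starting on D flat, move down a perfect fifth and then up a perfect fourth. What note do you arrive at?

A perfect fifth down from Db is Gb (letter G, 7 semitones down).
A perfect fourth up from Gb is Cb (letter C, 5 semitones up).

Cb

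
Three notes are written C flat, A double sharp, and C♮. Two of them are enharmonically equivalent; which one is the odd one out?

C

In 12-tone equal temperament, enharmonic equivalents share a pitch class. Cb is pitch class 11; A## is pitch class 11; C is pitch class 0.
Cb and A## share pitch class 11, while C is pitch class 0.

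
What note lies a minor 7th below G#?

G down a major seventh is Ab, so the target letter is A.
From G#, a minor seventh is 10 semitones down: A#.

A#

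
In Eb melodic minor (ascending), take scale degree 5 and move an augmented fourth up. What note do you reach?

E

Scale degree 5 of Eb melodic minor (ascending) is Bb.
An augmented fourth (6 semitones) above Bb lands on the letter E, giving E.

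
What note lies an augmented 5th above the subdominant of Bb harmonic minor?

The subdominant of Bb harmonic minor is Eb.
An augmented fifth (8 semitones) above Eb lands on the letter B, giving B.

B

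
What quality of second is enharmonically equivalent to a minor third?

A minor third spans 3 semitones.
A second spanning 3 semitones is augmented (the major second is 2).

augmented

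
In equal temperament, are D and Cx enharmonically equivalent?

D = pitch class 2 and C## = pitch class 2 — the same pitch class, so they are enharmonic equivalents.

Yes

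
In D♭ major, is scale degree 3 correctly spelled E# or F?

Each scale degree takes a distinct letter name. Degree 3 of a scale on D must use the letter F.
F and E# are enharmonically the same pitch, but only F uses the letter F, so it is the correct spelling here.

F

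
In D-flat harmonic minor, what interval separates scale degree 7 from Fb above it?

diminished fourth

Scale degree 7 of Db harmonic minor is C.
C up to Fb: letters C→F make it a fourth; 4 semitones makes it diminished.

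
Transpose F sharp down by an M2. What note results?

F down a major second is Eb, so the target letter is E.
From F#, a major second is 2 semitones down: E.

E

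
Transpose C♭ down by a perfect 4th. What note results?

C down a perfect fourth is G, so the target letter is G.
From Cb, a perfect fourth is 5 semitones down: Gb.

Gb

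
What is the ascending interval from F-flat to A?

augmented third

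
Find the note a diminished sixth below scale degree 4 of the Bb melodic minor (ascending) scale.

Scale degree 4 of Bb melodic minor (ascending) is Eb.
A diminished sixth (7 semitones) below Eb lands on the letter G, giving G#.

G#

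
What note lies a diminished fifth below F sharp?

A fifth below F lands on the letter B.
A diminished fifth spans 6 semitones, so F# moves to pitch class 0. On the letter B that is B#.

B#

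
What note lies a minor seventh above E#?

D#

E up a major seventh is D#, so the target letter is D.
From E#, a minor seventh is 10 semitones up: D#.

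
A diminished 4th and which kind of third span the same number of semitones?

A diminished fourth spans 4 semitones.
A third spanning 4 semitones is major (the major third is 4).

major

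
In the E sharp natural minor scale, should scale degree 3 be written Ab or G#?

Each scale degree takes a distinct letter name. Degree 3 of a scale on E must use the letter G.
G# and Ab are enharmonically the same pitch, but only G# uses the letter G, so it is the correct spelling here.

G#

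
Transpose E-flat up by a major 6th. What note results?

E up a major sixth is C#, so the target letter is C.
From Eb, a major sixth is 9 semitones up: C.

C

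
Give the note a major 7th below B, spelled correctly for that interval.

C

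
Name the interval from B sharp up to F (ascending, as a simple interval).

Counting letters B–C–D–E–F gives a fifth.
B#→F = 5 semitones, 2 narrower than the perfect fifth (7), so doubly diminished.

doubly diminished fifth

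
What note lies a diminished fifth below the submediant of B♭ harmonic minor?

The submediant of Bb harmonic minor is Gb.
A diminished fifth (6 semitones) below Gb lands on the letter C, giving C.

C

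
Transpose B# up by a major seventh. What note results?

A seventh above B lands on the letter A.
A major seventh spans 11 semitones, so B# moves to pitch class 11. On the letter A that is A##.

A##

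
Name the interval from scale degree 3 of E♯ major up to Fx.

Scale degree 3 of E# major is G##.
G## up to F##: letters G→F make it a seventh; 10 semitones makes it minor.

minor seventh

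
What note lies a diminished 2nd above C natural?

Dbb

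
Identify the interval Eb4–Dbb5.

diminished seventh

Counting letters E–F–G–A–B–C–D gives a seventh.
Eb→Dbb = 9 semitones, 2 narrower than the major seventh (11), so diminished.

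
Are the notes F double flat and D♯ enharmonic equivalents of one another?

Fbb = pitch class 3 and D# = pitch class 3 — the same pitch class, so they are enharmonic equivalents.

Yes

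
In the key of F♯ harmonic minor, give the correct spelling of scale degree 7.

E#

Degree 7 takes the letter 6 steps above F, which is E.
In harmonic minor, degree 7 sits 11 semitones above the tonic. F# + 11 semitones is pitch class 5, spelled on E as E#.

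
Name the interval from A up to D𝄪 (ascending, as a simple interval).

The letter names run A→D, a span of 3 letter steps, so the interval is some kind of fourth.
A to D## is 7 semitones. A perfect fourth is 5, so 7 makes it doubly augmented.

doubly augmented fourth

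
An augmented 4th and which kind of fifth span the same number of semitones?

An augmented fourth spans 6 semitones.
A fifth spanning 6 semitones is diminished (the perfect fifth is 7).

diminished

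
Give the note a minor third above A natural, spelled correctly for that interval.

A third above A lands on the letter C.
A minor third spans 3 semitones, so A moves to pitch class 0. On the letter C that is C.

C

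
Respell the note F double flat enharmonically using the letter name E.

Eb

Plain E sits 1 semitone above Fbb, so on the letter E the same pitch needs a flat: Eb.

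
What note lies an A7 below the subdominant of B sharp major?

F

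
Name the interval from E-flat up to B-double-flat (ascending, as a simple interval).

The letter names run E→B, a span of 4 letter steps, so the interval is some kind of fifth.
Eb to Bbb is 6 semitones. A perfect fifth is 7, so 6 makes it diminished.

diminished fifth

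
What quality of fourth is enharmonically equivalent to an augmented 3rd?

An augmented third spans 5 semitones.
A fourth spanning 5 semitones is perfect (the perfect fourth is 5).

perfect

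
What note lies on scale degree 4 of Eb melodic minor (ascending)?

Ab

Degree 4 takes the letter 3 steps above E, which is A.
In melodic minor (ascending), degree 4 sits 5 semitones above the tonic. Eb + 5 semitones is pitch class 8, spelled on A as Ab.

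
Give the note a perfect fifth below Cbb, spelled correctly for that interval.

Fbb

A fifth below C lands on the letter F.
A perfect fifth spans 7 semitones, so Cbb moves to pitch class 3. On the letter F that is Fbb.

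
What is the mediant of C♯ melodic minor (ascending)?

The C# melodic minor (ascending) scale runs C# D# E F# G# A# B#.
Degree 3 is E.

E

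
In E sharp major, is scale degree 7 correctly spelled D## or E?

D##

Each scale degree takes a distinct letter name. Degree 7 of a scale on E must use the letter D.
D## and E are enharmonically the same pitch, but only D## uses the letter D, so it is the correct spelling here.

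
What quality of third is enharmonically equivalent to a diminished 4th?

major

A diminished fourth spans 4 semitones.
A third spanning 4 semitones is major (the major third is 4).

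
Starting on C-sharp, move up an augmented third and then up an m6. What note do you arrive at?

An augmented third up from C# is E## (letter E, 5 semitones up).
A minor sixth up from E## is C## (letter C, 8 semitones up).

C##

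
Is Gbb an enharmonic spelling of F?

Yes

Gbb = pitch class 5 and F = pitch class 5 — the same pitch class, so they are enharmonic equivalents.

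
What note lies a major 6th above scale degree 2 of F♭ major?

Scale degree 2 of Fb major is Gb.
A major sixth (9 semitones) above Gb lands on the letter E, giving Eb.

Eb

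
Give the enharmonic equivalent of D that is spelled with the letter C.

C##

Plain C sits 2 semitones below D, so on the letter C the same pitch needs a double sharp: C##.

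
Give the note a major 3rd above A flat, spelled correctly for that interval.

C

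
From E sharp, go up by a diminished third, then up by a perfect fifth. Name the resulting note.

A diminished third up from E# is G (letter G, 2 semitones up).
A perfect fifth up from G is D (letter D, 7 semitones up).

D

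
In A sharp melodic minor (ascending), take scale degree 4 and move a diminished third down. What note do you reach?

B##

Scale degree 4 of A# melodic minor (ascending) is D#.
A diminished third (2 semitones) below D# lands on the letter B, giving B##.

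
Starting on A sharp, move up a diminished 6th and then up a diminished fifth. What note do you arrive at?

A diminished sixth up from A# is F (letter F, 7 semitones up).
A diminished fifth up from F is Cb (letter C, 6 semitones up).

Cb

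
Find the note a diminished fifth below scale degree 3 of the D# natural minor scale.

Scale degree 3 of D# natural minor is F#.
A diminished fifth (6 semitones) below F# lands on the letter B, giving B#.

B#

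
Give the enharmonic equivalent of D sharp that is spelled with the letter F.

Fbb

D# is pitch class 3. The letter F alone is pitch class 5.
To reach pitch class 3 from F requires an offset of -2 semitones, i.e. double flat: Fbb.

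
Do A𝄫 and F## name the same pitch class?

Abb is pitch class 7; F## is pitch class 7.
All spellings map to pitch class 7, so they are enharmonically equivalent.

Yes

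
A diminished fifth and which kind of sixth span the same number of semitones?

A diminished fifth spans 6 semitones.
A sixth spanning 6 semitones is doubly diminished (the major sixth is 9).

doubly diminished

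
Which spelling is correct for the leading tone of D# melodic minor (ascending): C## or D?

Each scale degree takes a distinct letter name. Degree 7 of a scale on D must use the letter C.
C## and D are enharmonically the same pitch, but only C## uses the letter C, so it is the correct spelling here.

C##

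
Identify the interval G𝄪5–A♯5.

The letter names run G→A, a span of 1 letter step, so the interval is some kind of second.
G## to A# is 1 semitone. A major second is 2, so 1 makes it minor.

minor second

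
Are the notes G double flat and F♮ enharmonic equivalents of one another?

Yes

Gbb = pitch class 5 and F = pitch class 5 — the same pitch class, so they are enharmonic equivalents.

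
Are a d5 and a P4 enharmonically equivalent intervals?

A diminished fifth spans 6 semitones; a perfect fourth spans 5.
The spans differ, so they are not enharmonic equivalents.

No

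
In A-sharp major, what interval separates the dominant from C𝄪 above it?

The dominant of A# major is E#.
E# up to C##: letters E→C make it a sixth; 9 semitones makes it major.

major sixth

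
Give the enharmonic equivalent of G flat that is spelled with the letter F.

Gb is pitch class 6. The letter F alone is pitch class 5.
To reach pitch class 6 from F requires an offset of +1 semitone, i.e. sharp: F#.

F#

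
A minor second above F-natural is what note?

Gb

F up a major second is G, so the target letter is G.
From F, a minor second is 1 semitone up: Gb.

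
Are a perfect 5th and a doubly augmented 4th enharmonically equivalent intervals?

Yes

A perfect fifth spans 7 semitones; a doubly augmented fourth spans 7.
They are enharmonically equivalent.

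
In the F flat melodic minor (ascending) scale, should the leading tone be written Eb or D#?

Eb

Each scale degree takes a distinct letter name. Degree 7 of a scale on F must use the letter E.
Eb and D# are enharmonically the same pitch, but only Eb uses the letter E, so it is the correct spelling here.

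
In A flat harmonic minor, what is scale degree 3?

The Ab harmonic minor scale runs Ab Bb Cb Db Eb Fb G.
Degree 3 is Cb.

Cb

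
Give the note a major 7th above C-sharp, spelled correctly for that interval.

B#

A seventh above C lands on the letter B.
A major seventh spans 11 semitones, so C# moves to pitch class 0. On the letter B that is B#.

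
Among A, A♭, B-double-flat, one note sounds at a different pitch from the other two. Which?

Ab

In 12-tone equal temperament, enharmonic equivalents share a pitch class. A is pitch class 9; Ab is pitch class 8; Bbb is pitch class 9.
A and Bbb share pitch class 9, while Ab is pitch class 8.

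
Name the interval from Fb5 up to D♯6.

doubly augmented sixth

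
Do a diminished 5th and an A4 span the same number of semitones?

A diminished fifth spans 6 semitones; an augmented fourth spans 6.
They are enharmonically equivalent.

Yes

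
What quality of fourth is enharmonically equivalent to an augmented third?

perfect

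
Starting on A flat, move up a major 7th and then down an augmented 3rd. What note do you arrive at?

A major seventh up from Ab is G (letter G, 11 semitones up).
An augmented third down from G is Ebb (letter E, 5 semitones down).

Ebb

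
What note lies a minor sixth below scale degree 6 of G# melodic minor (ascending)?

Scale degree 6 of G# melodic minor (ascending) is E#.
A minor sixth (8 semitones) below E# lands on the letter G, giving G##.

G##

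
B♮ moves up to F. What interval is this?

diminished fifth

The letter names run B→F, a span of 4 letter steps, so the interval is some kind of fifth.
B to F is 6 semitones. A perfect fifth is 7, so 6 makes it diminished.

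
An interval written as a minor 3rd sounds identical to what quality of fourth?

doubly diminished

A minor third spans 3 semitones.
A fourth spanning 3 semitones is doubly diminished (the perfect fourth is 5).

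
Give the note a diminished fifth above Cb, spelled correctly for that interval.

Gbb

C up a perfect fifth is G, so the target letter is G.
From Cb, a diminished fifth is 6 semitones up: Gbb.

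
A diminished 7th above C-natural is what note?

Bbb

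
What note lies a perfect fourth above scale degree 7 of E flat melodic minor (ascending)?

G

Scale degree 7 of Eb melodic minor (ascending) is D.
A perfect fourth (5 semitones) above D lands on the letter G, giving G.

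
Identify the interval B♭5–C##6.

The letter names run B→C, a span of 1 letter step, so the interval is some kind of second.
Bb to C## is 4 semitones. A major second is 2, so 4 makes it doubly augmented.

doubly augmented second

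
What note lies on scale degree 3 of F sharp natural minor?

A

Degree 3 takes the letter 2 steps above F, which is A.
In natural minor, degree 3 sits 3 semitones above the tonic. F# + 3 semitones is pitch class 9, spelled on A as A.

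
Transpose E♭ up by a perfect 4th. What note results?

E up a perfect fourth is A, so the target letter is A.
From Eb, a perfect fourth is 5 semitones up: Ab.

Ab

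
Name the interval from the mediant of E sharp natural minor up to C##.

The mediant of E# natural minor is G#.
G# up to C##: letters G→C make it a fourth; 6 semitones makes it augmented.

augmented fourth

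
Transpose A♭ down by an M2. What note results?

Gb

A second below A lands on the letter G.
A major second spans 2 semitones, so Ab moves to pitch class 6. On the letter G that is Gb.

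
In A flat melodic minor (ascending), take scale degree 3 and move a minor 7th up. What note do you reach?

Scale degree 3 of Ab melodic minor (ascending) is Cb.
A minor seventh (10 semitones) above Cb lands on the letter B, giving Bbb.

Bbb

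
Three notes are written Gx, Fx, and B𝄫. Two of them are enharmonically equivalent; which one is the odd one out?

In 12-tone equal temperament, enharmonic equivalents share a pitch class. G## is pitch class 9; F## is pitch class 7; Bbb is pitch class 9.
G## and Bbb share pitch class 9, while F## is pitch class 7.

F##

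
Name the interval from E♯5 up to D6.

Counting letters E–F–G–A–B–C–D gives a seventh.
E#→D = 9 semitones, 2 narrower than the major seventh (11), so diminished.

diminished seventh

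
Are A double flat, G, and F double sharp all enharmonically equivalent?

Yes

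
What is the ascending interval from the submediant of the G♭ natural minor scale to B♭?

The submediant of Gb natural minor is Ebb.
Ebb up to Bb: letters E→B make it a fifth; 8 semitones makes it augmented.

augmented fifth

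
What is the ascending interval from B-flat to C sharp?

augmented second

Counting letters B–C gives a second.
Bb→C# = 3 semitones, 1 wider than the major second (2), so augmented.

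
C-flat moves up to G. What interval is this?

augmented fifth

The letter names run C→G, a span of 4 letter steps, so the interval is some kind of fifth.
Cb to G is 8 semitones. A perfect fifth is 7, so 8 makes it augmented.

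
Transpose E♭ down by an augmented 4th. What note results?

Bbb

E down a perfect fourth is B, so the target letter is B.
From Eb, an augmented fourth is 6 semitones down: Bbb.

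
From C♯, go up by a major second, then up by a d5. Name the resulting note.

A major second up from C# is D# (letter D, 2 semitones up).
A diminished fifth up from D# is A (letter A, 6 semitones up).

A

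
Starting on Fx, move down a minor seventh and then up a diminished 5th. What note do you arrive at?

D#

A minor seventh down from F## is G## (letter G, 10 semitones down).
A diminished fifth up from G## is D# (letter D, 6 semitones up).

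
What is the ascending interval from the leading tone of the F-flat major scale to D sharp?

augmented seventh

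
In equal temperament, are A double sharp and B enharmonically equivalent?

A## is pitch class 11; B is pitch class 11.
All spellings map to pitch class 11, so they are enharmonically equivalent.

Yes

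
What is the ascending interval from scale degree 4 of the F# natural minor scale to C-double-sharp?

Scale degree 4 of F# natural minor is B.
B up to C##: letters B→C make it a second; 3 semitones makes it augmented.

augmented second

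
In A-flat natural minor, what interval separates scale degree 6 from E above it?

Scale degree 6 of Ab natural minor is Fb.
Fb up to E: letters F→E make it a seventh; 12 semitones makes it augmented.

augmented seventh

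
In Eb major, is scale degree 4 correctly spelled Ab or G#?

Each scale degree takes a distinct letter name. Degree 4 of a scale on E must use the letter A.
Ab and G# are enharmonically the same pitch, but only Ab uses the letter A, so it is the correct spelling here.

Ab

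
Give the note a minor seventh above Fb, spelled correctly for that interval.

Ebb

A seventh above F lands on the letter E.
A minor seventh spans 10 semitones, so Fb moves to pitch class 2. On the letter E that is Ebb.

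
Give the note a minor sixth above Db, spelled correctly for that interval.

Bbb

A sixth above D lands on the letter B.
A minor sixth spans 8 semitones, so Db moves to pitch class 9. On the letter B that is Bbb.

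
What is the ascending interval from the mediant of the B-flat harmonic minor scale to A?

The mediant of Bb harmonic minor is Db.
Db up to A: letters D→A make it a fifth; 8 semitones makes it augmented.

augmented fifth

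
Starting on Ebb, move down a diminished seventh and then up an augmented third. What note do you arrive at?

A diminished seventh down from Ebb is F (letter F, 9 semitones down).
An augmented third up from F is A# (letter A, 5 semitones up).

A#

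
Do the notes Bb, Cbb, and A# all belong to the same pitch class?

Bb is pitch class 10; Cbb is pitch class 10; A# is pitch class 10.
All spellings map to pitch class 10, so they are enharmonically equivalent.

Yes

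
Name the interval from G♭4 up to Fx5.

doubly augmented seventh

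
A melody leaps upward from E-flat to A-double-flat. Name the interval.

diminished fourth

Counting letters E–F–G–A gives a fourth.
Eb→Abb = 4 semitones, 1 narrower than the perfect fourth (5), so diminished.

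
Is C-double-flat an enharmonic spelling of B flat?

Cbb is pitch class 10; Bb is pitch class 10.
All spellings map to pitch class 10, so they are enharmonically equivalent.

Yes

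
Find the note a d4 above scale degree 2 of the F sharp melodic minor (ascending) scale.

C

Scale degree 2 of F# melodic minor (ascending) is G#.
A diminished fourth (4 semitones) above G# lands on the letter C, giving C.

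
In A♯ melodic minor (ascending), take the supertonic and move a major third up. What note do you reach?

D##

The supertonic of A# melodic minor (ascending) is B#.
A major third (4 semitones) above B# lands on the letter D, giving D##.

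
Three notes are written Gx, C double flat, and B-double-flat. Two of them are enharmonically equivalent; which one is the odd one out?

In 12-tone equal temperament, enharmonic equivalents share a pitch class. G## is pitch class 9; Cbb is pitch class 10; Bbb is pitch class 9.
G## and Bbb share pitch class 9, while Cbb is pitch class 10.

Cbb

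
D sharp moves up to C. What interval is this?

diminished seventh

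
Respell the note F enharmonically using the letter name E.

E#

Plain E sits 1 semitone below F, so on the letter E the same pitch needs a sharp: E#.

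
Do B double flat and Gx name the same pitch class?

Bbb is pitch class 9; G## is pitch class 9.
All spellings map to pitch class 9, so they are enharmonically equivalent.

Yes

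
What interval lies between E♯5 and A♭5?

doubly diminished fourth

Counting letters E–F–G–A gives a fourth.
E#→Ab = 3 semitones, 2 narrower than the perfect fourth (5), so doubly diminished.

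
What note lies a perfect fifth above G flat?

Db

A fifth above G lands on the letter D.
A perfect fifth spans 7 semitones, so Gb moves to pitch class 1. On the letter D that is Db.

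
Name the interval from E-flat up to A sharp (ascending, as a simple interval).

Counting letters E–F–G–A gives a fourth.
Eb→A# = 7 semitones, 2 wider than the perfect fourth (5), so doubly augmented.

doubly augmented fourth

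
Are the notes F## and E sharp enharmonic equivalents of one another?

No

Two spellings are enharmonically equivalent only if they share a pitch class.
Here F## → 7, E# → 5; 5 ≠ 7, so they are not.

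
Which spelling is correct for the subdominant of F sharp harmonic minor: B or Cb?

Each scale degree takes a distinct letter name. Degree 4 of a scale on F must use the letter B.
B and Cb are enharmonically the same pitch, but only B uses the letter B, so it is the correct spelling here.

B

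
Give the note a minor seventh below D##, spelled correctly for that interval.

E##

D down a major seventh is Eb, so the target letter is E.
From D##, a minor seventh is 10 semitones down: E##.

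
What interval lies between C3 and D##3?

doubly augmented second

The letter names run C→D, a span of 1 letter step, so the interval is some kind of second.
C to D## is 4 semitones. A major second is 2, so 4 makes it doubly augmented.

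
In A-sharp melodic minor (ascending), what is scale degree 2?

B#

The A# melodic minor (ascending) scale runs A# B# C# D# E# F## G##.
Degree 2 is B#.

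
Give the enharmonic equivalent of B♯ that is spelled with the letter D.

B# is pitch class 0. The letter D alone is pitch class 2.
To reach pitch class 0 from D requires an offset of -2 semitones, i.e. double flat: Dbb.

Dbb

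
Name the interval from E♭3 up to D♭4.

minor seventh

Counting letters E–F–G–A–B–C–D gives a seventh.
Eb→Db = 10 semitones, 1 narrower than the major seventh (11), so minor.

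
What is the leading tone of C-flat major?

Degree 7 takes the letter 6 steps above C, which is B.
In major, degree 7 sits 11 semitones above the tonic. Cb + 11 semitones is pitch class 10, spelled on B as Bb.

Bb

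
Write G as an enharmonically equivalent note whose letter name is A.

Abb

G is pitch class 7. The letter A alone is pitch class 9.
To reach pitch class 7 from A requires an offset of -2 semitones, i.e. double flat: Abb.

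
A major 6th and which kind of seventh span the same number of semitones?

A major sixth spans 9 semitones.
A seventh spanning 9 semitones is diminished (the major seventh is 11).

diminished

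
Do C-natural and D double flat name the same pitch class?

Yes

C is pitch class 0; Dbb is pitch class 0.
All spellings map to pitch class 0, so they are enharmonically equivalent.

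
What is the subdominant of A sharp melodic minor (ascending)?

D#

Degree 4 takes the letter 3 steps above A, which is D.
In melodic minor (ascending), degree 4 sits 5 semitones above the tonic. A# + 5 semitones is pitch class 3, spelled on D as D#.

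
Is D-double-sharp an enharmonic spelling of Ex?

No

Two spellings are enharmonically equivalent only if they share a pitch class.
Here D## → 4, E## → 6; 4 ≠ 6, so they are not.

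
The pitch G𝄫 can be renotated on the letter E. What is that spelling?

Plain E sits 1 semitone below Gbb, so on the letter E the same pitch needs a sharp: E#.

E#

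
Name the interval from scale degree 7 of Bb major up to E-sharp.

Scale degree 7 of Bb major is A.
A up to E#: letters A→E make it a fifth; 8 semitones makes it augmented.

augmented fifth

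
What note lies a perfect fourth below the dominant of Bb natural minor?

The dominant of Bb natural minor is F.
A perfect fourth (5 semitones) below F lands on the letter C, giving C.

C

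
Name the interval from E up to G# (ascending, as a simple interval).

The letter names run E→G, a span of 2 letter steps, so the interval is some kind of third.
E to G# is 4 semitones. A major third is 4, so 4 makes it major.

major third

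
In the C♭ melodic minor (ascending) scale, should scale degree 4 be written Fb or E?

Fb

Each scale degree takes a distinct letter name. Degree 4 of a scale on C must use the letter F.
Fb and E are enharmonically the same pitch, but only Fb uses the letter F, so it is the correct spelling here.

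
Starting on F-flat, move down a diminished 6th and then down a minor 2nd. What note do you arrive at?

A diminished sixth down from Fb is A (letter A, 7 semitones down).
A minor second down from A is G# (letter G, 1 semitone down).

G#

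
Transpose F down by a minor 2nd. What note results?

E

A second below F lands on the letter E.
A minor second spans 1 semitone, so F moves to pitch class 4. On the letter E that is E.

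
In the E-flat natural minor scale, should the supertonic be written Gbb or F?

Each scale degree takes a distinct letter name. Degree 2 of a scale on E must use the letter F.
F and Gbb are enharmonically the same pitch, but only F uses the letter F, so it is the correct spelling here.

F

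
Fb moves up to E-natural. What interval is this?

augmented seventh

Counting letters F–G–A–B–C–D–E gives a seventh.
Fb→E = 12 semitones, 1 wider than the major seventh (11), so augmented.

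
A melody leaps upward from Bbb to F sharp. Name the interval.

doubly augmented fifth

The letter names run B→F, a span of 4 letter steps, so the interval is some kind of fifth.
Bbb to F# is 9 semitones. A perfect fifth is 7, so 9 makes it doubly augmented.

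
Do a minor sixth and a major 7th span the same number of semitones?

No

A minor sixth spans 8 semitones; a major seventh spans 11.
The spans differ, so they are not enharmonic equivalents.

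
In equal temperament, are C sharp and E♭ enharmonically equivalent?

No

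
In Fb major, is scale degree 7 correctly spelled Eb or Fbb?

Each scale degree takes a distinct letter name. Degree 7 of a scale on F must use the letter E.
Eb and Fbb are enharmonically the same pitch, but only Eb uses the letter E, so it is the correct spelling here.

Eb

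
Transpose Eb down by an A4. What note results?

Bbb

E down a perfect fourth is B, so the target letter is B.
From Eb, an augmented fourth is 6 semitones down: Bbb.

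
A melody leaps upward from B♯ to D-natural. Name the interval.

diminished third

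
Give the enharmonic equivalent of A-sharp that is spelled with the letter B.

Bb

Plain B sits 1 semitone above A#, so on the letter B the same pitch needs a flat: Bb.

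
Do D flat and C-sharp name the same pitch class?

Yes

Db is pitch class 1; C# is pitch class 1.
All spellings map to pitch class 1, so they are enharmonically equivalent.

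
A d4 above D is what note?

Gb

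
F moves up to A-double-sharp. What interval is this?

doubly augmented third

Counting letters F–G–A gives a third.
F→A## = 6 semitones, 2 wider than the major third (4), so doubly augmented.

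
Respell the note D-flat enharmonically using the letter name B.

Plain B sits 2 semitones below Db, so on the letter B the same pitch needs a double sharp: B##.

B##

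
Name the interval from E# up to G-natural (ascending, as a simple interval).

The letter names run E→G, a span of 2 letter steps, so the interval is some kind of third.
E# to G is 2 semitones. A major third is 4, so 2 makes it diminished.

diminished third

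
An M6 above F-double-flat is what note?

Dbb

A sixth above F lands on the letter D.
A major sixth spans 9 semitones, so Fbb moves to pitch class 0. On the letter D that is Dbb.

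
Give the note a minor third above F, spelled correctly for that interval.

F up a major third is A, so the target letter is A.
From F, a minor third is 3 semitones up: Ab.

Ab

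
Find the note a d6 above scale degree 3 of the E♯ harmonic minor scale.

Scale degree 3 of E# harmonic minor is G#.
A diminished sixth (7 semitones) above G# lands on the letter E, giving Eb.

Eb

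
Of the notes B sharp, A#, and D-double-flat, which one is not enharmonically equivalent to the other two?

In 12-tone equal temperament, enharmonic equivalents share a pitch class. B# is pitch class 0; A# is pitch class 10; Dbb is pitch class 0.
B# and Dbb share pitch class 0, while A# is pitch class 10.

A#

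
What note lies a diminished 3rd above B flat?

A third above B lands on the letter D.
A diminished third spans 2 semitones, so Bb moves to pitch class 0. On the letter D that is Dbb.

Dbb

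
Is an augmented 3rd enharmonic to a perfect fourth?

Yes

An augmented third spans 5 semitones; a perfect fourth spans 5.
They are enharmonically equivalent.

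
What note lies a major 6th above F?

D

F up a major sixth is D, so the target letter is D.
From F, a major sixth is 9 semitones up: D.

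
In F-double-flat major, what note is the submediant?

Degree 6 takes the letter 5 steps above F, which is D.
In major, degree 6 sits 9 semitones above the tonic. Fbb + 9 semitones is pitch class 0, spelled on D as Dbb.

Dbb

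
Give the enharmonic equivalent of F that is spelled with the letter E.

E#

Plain E sits 1 semitone below F, so on the letter E the same pitch needs a sharp: E#.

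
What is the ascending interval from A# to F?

diminished sixth

Counting letters A–B–C–D–E–F gives a sixth.
A#→F = 7 semitones, 2 narrower than the major sixth (9), so diminished.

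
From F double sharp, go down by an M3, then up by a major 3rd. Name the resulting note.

F##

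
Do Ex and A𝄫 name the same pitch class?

Two spellings are enharmonically equivalent only if they share a pitch class.
Here E## → 6, Abb → 7; 6 ≠ 7, so they are not.

No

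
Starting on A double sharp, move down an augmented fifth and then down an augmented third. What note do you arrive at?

Bb

An augmented fifth down from A## is D# (letter D, 8 semitones down).
An augmented third down from D# is Bb (letter B, 5 semitones down).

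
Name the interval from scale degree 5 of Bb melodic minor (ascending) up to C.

perfect fifth

Scale degree 5 of Bb melodic minor (ascending) is F.
F up to C: letters F→C make it a fifth; 7 semitones makes it perfect.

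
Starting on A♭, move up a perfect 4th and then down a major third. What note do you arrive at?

Bbb

A perfect fourth up from Ab is Db (letter D, 5 semitones up).
A major third down from Db is Bbb (letter B, 4 semitones down).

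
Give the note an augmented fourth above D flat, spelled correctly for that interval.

G

D up a perfect fourth is G, so the target letter is G.
From Db, an augmented fourth is 6 semitones up: G.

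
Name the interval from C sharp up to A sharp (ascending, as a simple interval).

The letter names run C→A, a span of 5 letter steps, so the interval is some kind of sixth.
C# to A# is 9 semitones. A major sixth is 9, so 9 makes it major.

major sixth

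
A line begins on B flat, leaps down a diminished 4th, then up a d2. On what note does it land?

Gb

A diminished fourth down from Bb is F# (letter F, 4 semitones down).
A diminished second up from F# is Gb (letter G, 0 semitones up).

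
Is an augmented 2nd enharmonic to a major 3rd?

No

An augmented second spans 3 semitones; a major third spans 4.
The spans differ, so they are not enharmonic equivalents.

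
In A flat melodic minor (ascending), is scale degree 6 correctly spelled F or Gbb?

Each scale degree takes a distinct letter name. Degree 6 of a scale on A must use the letter F.
F and Gbb are enharmonically the same pitch, but only F uses the letter F, so it is the correct spelling here.

F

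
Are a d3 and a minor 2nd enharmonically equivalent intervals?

A diminished third spans 2 semitones; a minor second spans 1.
The spans differ, so they are not enharmonic equivalents.

No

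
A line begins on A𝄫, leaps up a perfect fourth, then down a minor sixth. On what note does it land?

A perfect fourth up from Abb is Dbb (letter D, 5 semitones up).
A minor sixth down from Dbb is Fb (letter F, 8 semitones down).

Fb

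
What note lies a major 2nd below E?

D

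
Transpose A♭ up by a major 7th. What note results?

A up a major seventh is G#, so the target letter is G.
From Ab, a major seventh is 11 semitones up: G.

G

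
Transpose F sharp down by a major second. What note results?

E

F down a major second is Eb, so the target letter is E.
From F#, a major second is 2 semitones down: E.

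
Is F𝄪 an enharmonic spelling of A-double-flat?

F## is pitch class 7; Abb is pitch class 7.
All spellings map to pitch class 7, so they are enharmonically equivalent.

Yes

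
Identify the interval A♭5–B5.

The letter names run A→B, a span of 1 letter step, so the interval is some kind of second.
Ab to B is 3 semitones. A major second is 2, so 3 makes it augmented.

augmented second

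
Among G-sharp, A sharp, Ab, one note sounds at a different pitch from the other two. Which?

A#

In 12-tone equal temperament, enharmonic equivalents share a pitch class. G# is pitch class 8; A# is pitch class 10; Ab is pitch class 8.
G# and Ab share pitch class 8, while A# is pitch class 10.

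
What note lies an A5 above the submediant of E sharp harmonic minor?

G##

The submediant of E# harmonic minor is C#.
An augmented fifth (8 semitones) above C# lands on the letter G, giving G##.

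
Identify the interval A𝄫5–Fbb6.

minor sixth

The letter names run A→F, a span of 5 letter steps, so the interval is some kind of sixth.
Abb to Fbb is 8 semitones. A major sixth is 9, so 8 makes it minor.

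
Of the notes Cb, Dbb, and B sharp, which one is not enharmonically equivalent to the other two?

In 12-tone equal temperament, enharmonic equivalents share a pitch class. Cb is pitch class 11; Dbb is pitch class 0; B# is pitch class 0.
Dbb and B# share pitch class 0, while Cb is pitch class 11.

Cb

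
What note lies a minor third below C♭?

Ab

C down a major third is Ab, so the target letter is A.
From Cb, a minor third is 3 semitones down: Ab.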